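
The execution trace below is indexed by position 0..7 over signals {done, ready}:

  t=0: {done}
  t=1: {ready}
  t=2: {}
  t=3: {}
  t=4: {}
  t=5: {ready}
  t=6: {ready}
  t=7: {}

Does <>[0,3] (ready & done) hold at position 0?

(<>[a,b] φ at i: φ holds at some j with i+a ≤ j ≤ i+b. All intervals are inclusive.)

Check (ready & done) at each j in [0,3]:
  j=0: false
  j=1: false
  j=2: false
  j=3: false
No position in the window satisfies it → formula fails.

No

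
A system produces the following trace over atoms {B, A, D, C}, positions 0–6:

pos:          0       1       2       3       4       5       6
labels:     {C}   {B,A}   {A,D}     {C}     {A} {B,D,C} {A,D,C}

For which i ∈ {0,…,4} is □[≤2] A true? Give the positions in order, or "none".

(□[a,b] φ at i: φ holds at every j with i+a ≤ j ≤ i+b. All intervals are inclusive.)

none

Evaluate at each i in [0,4]:
  i=0: ✗ (fails at j=0)
  i=1: ✗ (fails at j=3)
  i=2: ✗ (fails at j=3)
  i=3: ✗ (fails at j=3)
  i=4: ✗ (fails at j=5)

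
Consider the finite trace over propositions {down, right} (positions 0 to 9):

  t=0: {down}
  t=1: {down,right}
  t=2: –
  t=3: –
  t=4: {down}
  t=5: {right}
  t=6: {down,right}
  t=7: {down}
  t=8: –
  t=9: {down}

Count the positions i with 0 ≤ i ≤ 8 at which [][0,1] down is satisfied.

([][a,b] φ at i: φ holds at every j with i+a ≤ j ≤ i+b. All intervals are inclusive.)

Evaluate at each i in [0,8]:
  i=0: ✓ (all of [0,1])
  i=1: ✗ (fails at j=2)
  i=2: ✗ (fails at j=2)
  i=3: ✗ (fails at j=3)
  i=4: ✗ (fails at j=5)
  i=5: ✗ (fails at j=5)
  i=6: ✓ (all of [6,7])
  i=7: ✗ (fails at j=8)
  i=8: ✗ (fails at j=8)
Positions where it holds: {0, 6} → 2.

2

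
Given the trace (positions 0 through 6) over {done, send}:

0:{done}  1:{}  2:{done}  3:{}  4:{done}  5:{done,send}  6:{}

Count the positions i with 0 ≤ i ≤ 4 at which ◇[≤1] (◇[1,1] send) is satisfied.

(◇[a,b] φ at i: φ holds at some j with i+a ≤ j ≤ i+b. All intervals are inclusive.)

2

Evaluate at each i in [0,4]:
  i=0: ✗ (none in [0,1])
  i=1: ✗ (none in [1,2])
  i=2: ✗ (none in [2,3])
  i=3: ✓ (witness j=4)
  i=4: ✓ (witness j=4)
Positions where it holds: {3, 4} → 2.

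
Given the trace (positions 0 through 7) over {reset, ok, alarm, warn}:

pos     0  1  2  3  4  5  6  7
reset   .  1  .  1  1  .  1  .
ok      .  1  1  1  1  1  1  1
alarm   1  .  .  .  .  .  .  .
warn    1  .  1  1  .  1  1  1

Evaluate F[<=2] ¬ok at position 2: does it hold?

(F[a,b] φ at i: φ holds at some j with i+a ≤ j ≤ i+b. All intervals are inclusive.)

Check ¬ok at each j in [2,4]:
  j=2: false
  j=3: false
  j=4: false
No position in the window satisfies it → formula fails.

No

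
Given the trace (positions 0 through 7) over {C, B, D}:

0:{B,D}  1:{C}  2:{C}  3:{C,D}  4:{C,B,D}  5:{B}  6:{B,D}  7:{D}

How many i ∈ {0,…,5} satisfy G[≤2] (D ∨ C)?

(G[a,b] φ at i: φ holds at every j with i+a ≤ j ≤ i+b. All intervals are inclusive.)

Evaluate at each i in [0,5]:
  i=0: ✓ (all of [0,2])
  i=1: ✓ (all of [1,3])
  i=2: ✓ (all of [2,4])
  i=3: ✗ (fails at j=5)
  i=4: ✗ (fails at j=5)
  i=5: ✗ (fails at j=5)
Positions where it holds: {0, 1, 2} → 3.

3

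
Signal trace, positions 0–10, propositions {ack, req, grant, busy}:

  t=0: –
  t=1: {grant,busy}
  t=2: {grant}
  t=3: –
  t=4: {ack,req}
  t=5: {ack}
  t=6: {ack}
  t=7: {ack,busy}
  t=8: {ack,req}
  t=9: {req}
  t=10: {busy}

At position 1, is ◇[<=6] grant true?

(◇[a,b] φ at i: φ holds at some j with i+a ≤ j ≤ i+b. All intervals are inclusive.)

Holds

Check grant at each j in [1,7]:
  j=1: true
  j=2: true
  j=3: false
  j=4: false
  j=5: false
  j=6: false
  j=7: false
Found at j=1 → formula holds.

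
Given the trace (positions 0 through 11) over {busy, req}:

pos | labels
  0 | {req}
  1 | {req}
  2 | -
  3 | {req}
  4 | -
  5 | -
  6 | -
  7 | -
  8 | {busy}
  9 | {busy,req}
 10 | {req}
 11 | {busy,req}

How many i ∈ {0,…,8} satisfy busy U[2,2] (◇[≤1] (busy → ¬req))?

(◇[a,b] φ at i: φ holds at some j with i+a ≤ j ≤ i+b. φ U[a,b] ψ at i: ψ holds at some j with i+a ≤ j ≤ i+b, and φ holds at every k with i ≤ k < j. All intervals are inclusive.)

1

Evaluate at each i in [0,8]:
  i=0: ✗ (lhs fails at k=0 before rhs at j=2)
  i=1: ✗ (lhs fails at k=1 before rhs at j=3)
  i=2: ✗ (lhs fails at k=2 before rhs at j=4)
  i=3: ✗ (lhs fails at k=3 before rhs at j=5)
  i=4: ✗ (lhs fails at k=4 before rhs at j=6)
  i=5: ✗ (lhs fails at k=5 before rhs at j=7)
  i=6: ✗ (lhs fails at k=6 before rhs at j=8)
  i=7: ✗ (lhs fails at k=7 before rhs at j=9)
  i=8: ✓ (rhs at j=10; lhs holds on [8,9])
Positions where it holds: {8} → 1.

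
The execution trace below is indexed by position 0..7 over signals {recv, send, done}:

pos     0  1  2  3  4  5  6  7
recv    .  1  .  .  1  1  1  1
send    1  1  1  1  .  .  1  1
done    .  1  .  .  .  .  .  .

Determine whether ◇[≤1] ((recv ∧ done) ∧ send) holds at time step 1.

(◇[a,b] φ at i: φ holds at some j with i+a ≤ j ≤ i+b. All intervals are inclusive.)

Holds

Check ((recv ∧ done) ∧ send) at each j in [1,2]:
  j=1: true
  j=2: false
Found at j=1 → formula holds.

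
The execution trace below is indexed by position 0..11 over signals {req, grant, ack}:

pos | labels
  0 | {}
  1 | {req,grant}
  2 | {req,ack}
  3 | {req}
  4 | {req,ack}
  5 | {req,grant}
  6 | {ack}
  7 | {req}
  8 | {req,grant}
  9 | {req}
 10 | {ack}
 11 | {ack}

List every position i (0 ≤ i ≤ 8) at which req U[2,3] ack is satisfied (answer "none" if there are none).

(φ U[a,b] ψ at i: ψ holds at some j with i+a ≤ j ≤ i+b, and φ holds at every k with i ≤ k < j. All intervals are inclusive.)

Evaluate at each i in [0,8]:
  i=0: ✗ (lhs fails at k=0 before rhs at j=2)
  i=1: ✓ (rhs at j=4; lhs holds on [1,3])
  i=2: ✓ (rhs at j=4; lhs holds on [2,3])
  i=3: ✓ (rhs at j=6; lhs holds on [3,5])
  i=4: ✓ (rhs at j=6; lhs holds on [4,5])
  i=5: ✗ (no rhs in [7,8])
  i=6: ✗ (no rhs in [8,9])
  i=7: ✓ (rhs at j=10; lhs holds on [7,9])
  i=8: ✓ (rhs at j=10; lhs holds on [8,9])

1, 2, 3, 4, 7, 8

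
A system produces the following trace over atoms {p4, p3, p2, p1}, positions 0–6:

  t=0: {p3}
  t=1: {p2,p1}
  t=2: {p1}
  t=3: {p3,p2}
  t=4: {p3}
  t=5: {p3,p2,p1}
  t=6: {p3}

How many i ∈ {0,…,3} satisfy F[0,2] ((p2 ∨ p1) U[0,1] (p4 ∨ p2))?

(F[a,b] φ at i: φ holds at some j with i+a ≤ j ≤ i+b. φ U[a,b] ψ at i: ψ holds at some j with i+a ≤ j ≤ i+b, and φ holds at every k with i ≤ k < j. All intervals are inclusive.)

4

Evaluate at each i in [0,3]:
  i=0: ✓ (witness j=1)
  i=1: ✓ (witness j=1)
  i=2: ✓ (witness j=2)
  i=3: ✓ (witness j=3)
Positions where it holds: {0, 1, 2, 3} → 4.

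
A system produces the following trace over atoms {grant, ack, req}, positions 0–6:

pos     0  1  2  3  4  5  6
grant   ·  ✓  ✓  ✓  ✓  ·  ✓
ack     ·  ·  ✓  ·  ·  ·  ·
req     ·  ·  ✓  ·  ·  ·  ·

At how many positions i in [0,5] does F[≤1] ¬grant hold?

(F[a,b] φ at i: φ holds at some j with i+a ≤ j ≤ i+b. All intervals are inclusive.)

3

Evaluate at each i in [0,5]:
  i=0: ✓ (witness j=0)
  i=1: ✗ (none in [1,2])
  i=2: ✗ (none in [2,3])
  i=3: ✗ (none in [3,4])
  i=4: ✓ (witness j=5)
  i=5: ✓ (witness j=5)
Positions where it holds: {0, 4, 5} → 3.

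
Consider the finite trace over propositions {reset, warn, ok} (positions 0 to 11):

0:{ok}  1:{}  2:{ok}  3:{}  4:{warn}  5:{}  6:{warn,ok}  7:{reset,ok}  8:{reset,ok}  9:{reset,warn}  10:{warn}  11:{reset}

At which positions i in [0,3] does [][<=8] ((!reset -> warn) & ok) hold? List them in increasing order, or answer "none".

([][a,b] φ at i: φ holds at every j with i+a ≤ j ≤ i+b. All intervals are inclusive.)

Evaluate at each i in [0,3]:
  i=0: ✗ (fails at j=0)
  i=1: ✗ (fails at j=1)
  i=2: ✗ (fails at j=2)
  i=3: ✗ (fails at j=3)

none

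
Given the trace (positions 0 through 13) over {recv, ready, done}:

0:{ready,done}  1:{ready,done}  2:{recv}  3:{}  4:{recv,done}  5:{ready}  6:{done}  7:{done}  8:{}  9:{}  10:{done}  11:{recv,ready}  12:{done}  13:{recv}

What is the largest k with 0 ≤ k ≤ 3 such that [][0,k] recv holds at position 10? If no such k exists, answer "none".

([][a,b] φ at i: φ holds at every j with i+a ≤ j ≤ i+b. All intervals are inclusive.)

recv must hold from j=10 onward; find where it first fails.
  j=10: fails → no k works.

none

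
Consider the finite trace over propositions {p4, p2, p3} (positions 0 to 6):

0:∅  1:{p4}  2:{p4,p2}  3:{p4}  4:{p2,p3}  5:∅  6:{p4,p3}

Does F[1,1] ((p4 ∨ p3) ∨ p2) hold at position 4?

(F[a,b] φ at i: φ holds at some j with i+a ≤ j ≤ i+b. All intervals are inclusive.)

False

Check ((p4 ∨ p3) ∨ p2) at each j in [5,5]:
  j=5: false
No position in the window satisfies it → formula fails.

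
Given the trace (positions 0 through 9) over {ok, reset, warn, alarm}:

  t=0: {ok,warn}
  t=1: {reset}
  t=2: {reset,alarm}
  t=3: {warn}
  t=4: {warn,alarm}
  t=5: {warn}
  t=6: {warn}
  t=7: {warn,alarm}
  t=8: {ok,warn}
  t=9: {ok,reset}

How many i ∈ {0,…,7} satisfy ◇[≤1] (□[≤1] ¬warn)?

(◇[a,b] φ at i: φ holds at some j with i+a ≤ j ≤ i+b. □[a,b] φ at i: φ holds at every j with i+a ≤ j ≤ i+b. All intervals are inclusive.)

2

Evaluate at each i in [0,7]:
  i=0: ✓ (witness j=1)
  i=1: ✓ (witness j=1)
  i=2: ✗ (none in [2,3])
  i=3: ✗ (none in [3,4])
  i=4: ✗ (none in [4,5])
  i=5: ✗ (none in [5,6])
  i=6: ✗ (none in [6,7])
  i=7: ✗ (none in [7,8])
Positions where it holds: {0, 1} → 2.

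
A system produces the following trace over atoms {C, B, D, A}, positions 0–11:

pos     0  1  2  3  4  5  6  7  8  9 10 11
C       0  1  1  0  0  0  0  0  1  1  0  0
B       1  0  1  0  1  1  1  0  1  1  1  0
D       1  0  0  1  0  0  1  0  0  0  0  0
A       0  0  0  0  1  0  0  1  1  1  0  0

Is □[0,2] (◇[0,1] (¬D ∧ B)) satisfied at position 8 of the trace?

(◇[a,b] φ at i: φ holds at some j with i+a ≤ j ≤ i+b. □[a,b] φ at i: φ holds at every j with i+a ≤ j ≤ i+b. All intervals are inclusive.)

Check ◇[0,1] (¬D ∧ B) at every j in [8,10]:
  j=8: holds (witness at 8)
  j=9: holds (witness at 9)
  j=10: holds (witness at 10)
All positions satisfy it → formula holds.

Holds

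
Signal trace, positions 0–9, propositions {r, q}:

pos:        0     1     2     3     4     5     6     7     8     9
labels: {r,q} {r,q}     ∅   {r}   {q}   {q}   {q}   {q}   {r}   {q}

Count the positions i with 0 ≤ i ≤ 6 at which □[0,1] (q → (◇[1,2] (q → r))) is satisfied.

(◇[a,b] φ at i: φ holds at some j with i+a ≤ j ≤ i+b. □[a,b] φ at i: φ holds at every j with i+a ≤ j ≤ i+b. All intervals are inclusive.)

Evaluate at each i in [0,6]:
  i=0: ✓ (all of [0,1])
  i=1: ✓ (all of [1,2])
  i=2: ✓ (all of [2,3])
  i=3: ✗ (fails at j=4)
  i=4: ✗ (fails at j=4)
  i=5: ✗ (fails at j=5)
  i=6: ✓ (all of [6,7])
Positions where it holds: {0, 1, 2, 6} → 4.

4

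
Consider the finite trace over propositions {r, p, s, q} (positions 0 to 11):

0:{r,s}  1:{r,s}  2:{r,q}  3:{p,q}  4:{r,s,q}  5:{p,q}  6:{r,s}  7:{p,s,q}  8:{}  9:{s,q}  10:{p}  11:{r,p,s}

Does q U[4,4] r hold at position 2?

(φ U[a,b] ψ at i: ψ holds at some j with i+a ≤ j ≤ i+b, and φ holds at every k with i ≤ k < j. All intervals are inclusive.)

Holds

Need some j in [6,6] with r, and q at every k in [2,j-1].
  j=6: r holds; q holds at every k in [2,5] → satisfied.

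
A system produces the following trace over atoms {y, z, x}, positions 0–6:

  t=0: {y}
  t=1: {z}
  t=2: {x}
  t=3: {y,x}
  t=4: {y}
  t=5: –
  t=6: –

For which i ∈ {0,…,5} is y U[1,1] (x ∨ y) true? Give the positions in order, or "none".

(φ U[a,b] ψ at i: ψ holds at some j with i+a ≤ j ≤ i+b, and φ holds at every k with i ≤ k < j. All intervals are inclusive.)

Evaluate at each i in [0,5]:
  i=0: ✗ (no rhs in [1,1])
  i=1: ✗ (lhs fails at k=1 before rhs at j=2)
  i=2: ✗ (lhs fails at k=2 before rhs at j=3)
  i=3: ✓ (rhs at j=4; lhs holds on [3,3])
  i=4: ✗ (no rhs in [5,5])
  i=5: ✗ (no rhs in [6,6])

3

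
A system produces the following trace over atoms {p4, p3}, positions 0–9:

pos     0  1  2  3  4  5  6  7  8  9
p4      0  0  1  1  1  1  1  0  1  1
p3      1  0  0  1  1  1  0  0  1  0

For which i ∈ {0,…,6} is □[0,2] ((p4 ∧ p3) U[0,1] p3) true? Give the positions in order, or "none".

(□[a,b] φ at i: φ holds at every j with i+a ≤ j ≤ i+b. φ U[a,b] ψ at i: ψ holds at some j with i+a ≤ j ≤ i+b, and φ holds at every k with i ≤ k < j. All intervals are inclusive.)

Evaluate at each i in [0,6]:
  i=0: ✗ (fails at j=1)
  i=1: ✗ (fails at j=1)
  i=2: ✗ (fails at j=2)
  i=3: ✓ (all of [3,5])
  i=4: ✗ (fails at j=6)
  i=5: ✗ (fails at j=6)
  i=6: ✗ (fails at j=6)

3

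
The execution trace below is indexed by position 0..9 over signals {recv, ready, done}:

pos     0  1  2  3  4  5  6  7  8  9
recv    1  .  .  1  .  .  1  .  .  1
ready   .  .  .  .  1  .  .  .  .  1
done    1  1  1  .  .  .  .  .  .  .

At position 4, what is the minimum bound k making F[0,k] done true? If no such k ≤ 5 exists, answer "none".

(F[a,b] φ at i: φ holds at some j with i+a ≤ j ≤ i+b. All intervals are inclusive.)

none

Scan j = 4,5,… for done:
  j=4: fails
  j=5: fails
  j=6: fails
  j=7: fails
  j=8: fails
  j=9: fails
No j in [4,9] satisfies it → none.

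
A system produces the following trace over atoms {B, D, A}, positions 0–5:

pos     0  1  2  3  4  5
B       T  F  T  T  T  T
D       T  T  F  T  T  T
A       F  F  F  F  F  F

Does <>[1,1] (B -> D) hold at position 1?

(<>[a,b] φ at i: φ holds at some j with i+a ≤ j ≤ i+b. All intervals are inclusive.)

Check (B -> D) at each j in [2,2]:
  j=2: false
No position in the window satisfies it → formula fails.

Does not hold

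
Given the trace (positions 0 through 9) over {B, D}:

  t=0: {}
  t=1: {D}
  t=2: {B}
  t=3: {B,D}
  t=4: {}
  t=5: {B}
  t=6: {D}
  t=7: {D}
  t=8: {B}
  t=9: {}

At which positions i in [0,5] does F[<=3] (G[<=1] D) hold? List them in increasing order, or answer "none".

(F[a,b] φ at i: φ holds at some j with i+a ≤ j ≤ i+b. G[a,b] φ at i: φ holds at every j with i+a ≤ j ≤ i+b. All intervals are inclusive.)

3, 4, 5

Evaluate at each i in [0,5]:
  i=0: ✗ (none in [0,3])
  i=1: ✗ (none in [1,4])
  i=2: ✗ (none in [2,5])
  i=3: ✓ (witness j=6)
  i=4: ✓ (witness j=6)
  i=5: ✓ (witness j=6)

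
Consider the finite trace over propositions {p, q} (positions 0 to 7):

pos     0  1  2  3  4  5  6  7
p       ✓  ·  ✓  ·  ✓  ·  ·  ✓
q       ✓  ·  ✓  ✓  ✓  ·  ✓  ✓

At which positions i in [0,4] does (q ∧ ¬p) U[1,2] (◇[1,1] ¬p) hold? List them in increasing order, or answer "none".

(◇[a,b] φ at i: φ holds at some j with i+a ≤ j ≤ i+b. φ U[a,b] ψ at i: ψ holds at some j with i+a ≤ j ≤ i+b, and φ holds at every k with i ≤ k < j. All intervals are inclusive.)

3

Evaluate at each i in [0,4]:
  i=0: ✗ (lhs fails at k=0 before rhs at j=2)
  i=1: ✗ (lhs fails at k=1 before rhs at j=2)
  i=2: ✗ (lhs fails at k=2 before rhs at j=4)
  i=3: ✓ (rhs at j=4; lhs holds on [3,3])
  i=4: ✗ (lhs fails at k=4 before rhs at j=5)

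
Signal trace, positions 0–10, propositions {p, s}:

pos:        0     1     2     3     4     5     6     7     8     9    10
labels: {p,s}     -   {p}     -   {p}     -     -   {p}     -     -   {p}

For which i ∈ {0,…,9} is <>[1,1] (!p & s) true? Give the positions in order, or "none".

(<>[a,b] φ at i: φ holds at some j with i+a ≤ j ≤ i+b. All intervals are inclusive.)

Evaluate at each i in [0,9]:
  i=0: ✗ (none in [1,1])
  i=1: ✗ (none in [2,2])
  i=2: ✗ (none in [3,3])
  i=3: ✗ (none in [4,4])
  i=4: ✗ (none in [5,5])
  i=5: ✗ (none in [6,6])
  i=6: ✗ (none in [7,7])
  i=7: ✗ (none in [8,8])
  i=8: ✗ (none in [9,9])
  i=9: ✗ (none in [10,10])

none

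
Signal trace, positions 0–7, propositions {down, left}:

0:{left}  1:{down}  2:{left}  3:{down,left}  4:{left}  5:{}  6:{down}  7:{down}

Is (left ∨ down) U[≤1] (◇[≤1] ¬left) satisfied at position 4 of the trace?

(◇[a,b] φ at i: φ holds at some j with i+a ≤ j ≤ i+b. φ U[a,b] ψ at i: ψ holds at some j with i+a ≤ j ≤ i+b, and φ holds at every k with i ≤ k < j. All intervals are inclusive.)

Need some j in [4,5] with ◇[≤1] ¬left, and (left ∨ down) at every k in [4,j-1].
  j=4: ◇[≤1] ¬left holds; no prefix to check → satisfied.

True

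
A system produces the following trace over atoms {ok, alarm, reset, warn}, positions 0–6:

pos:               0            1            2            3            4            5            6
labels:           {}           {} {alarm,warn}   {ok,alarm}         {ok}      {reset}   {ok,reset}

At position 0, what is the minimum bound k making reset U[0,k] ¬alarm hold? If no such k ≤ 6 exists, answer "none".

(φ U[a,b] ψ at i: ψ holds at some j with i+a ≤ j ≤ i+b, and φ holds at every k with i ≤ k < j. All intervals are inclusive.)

Need earliest j ≥ 0 with ¬alarm, and reset at every k in [0,j-1].
  j=0: rhs holds (empty prefix). k = 0.

0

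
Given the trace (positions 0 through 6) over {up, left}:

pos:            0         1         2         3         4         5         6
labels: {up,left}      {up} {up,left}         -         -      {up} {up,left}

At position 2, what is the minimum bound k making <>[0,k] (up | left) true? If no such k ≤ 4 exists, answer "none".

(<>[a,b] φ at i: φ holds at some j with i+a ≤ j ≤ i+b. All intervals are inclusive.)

Scan j = 2,3,… for (up | left):
  j=2: holds
First hit at j=2, so smallest k = 2-2 = 0.

0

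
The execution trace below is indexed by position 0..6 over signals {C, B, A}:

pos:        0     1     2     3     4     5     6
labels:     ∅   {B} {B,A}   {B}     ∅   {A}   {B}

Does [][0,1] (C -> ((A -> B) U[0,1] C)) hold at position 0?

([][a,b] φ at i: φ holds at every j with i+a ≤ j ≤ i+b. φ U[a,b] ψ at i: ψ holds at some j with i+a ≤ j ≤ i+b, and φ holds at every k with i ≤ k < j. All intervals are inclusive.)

Check (C -> ((A -> B) U[0,1] C)) at every j in [0,1]:
  j=0: antecedent false → ✓
  j=1: antecedent false → ✓
All positions satisfy it → formula holds.

Yes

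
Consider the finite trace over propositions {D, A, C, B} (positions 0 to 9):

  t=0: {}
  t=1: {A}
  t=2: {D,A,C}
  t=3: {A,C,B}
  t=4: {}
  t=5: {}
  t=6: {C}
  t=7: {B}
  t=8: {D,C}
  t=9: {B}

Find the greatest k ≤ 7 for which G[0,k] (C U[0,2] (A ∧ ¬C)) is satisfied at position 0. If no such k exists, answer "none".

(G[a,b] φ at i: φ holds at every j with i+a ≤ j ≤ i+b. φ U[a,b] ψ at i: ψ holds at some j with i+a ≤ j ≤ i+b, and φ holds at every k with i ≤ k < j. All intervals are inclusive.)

none

(C U[0,2] (A ∧ ¬C)) must hold from j=0 onward; find where it first fails.
  j=0: fails → no k works.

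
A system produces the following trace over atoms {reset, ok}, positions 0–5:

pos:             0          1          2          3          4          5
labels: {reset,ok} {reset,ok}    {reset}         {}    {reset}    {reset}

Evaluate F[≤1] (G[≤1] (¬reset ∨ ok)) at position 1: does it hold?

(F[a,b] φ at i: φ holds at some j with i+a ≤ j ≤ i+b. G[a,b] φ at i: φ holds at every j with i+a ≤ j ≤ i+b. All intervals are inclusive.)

Check G[≤1] (¬reset ∨ ok) at each j in [1,2]:
  j=1: fails at 2
  j=2: fails at 2
No position in the window satisfies it → formula fails.

False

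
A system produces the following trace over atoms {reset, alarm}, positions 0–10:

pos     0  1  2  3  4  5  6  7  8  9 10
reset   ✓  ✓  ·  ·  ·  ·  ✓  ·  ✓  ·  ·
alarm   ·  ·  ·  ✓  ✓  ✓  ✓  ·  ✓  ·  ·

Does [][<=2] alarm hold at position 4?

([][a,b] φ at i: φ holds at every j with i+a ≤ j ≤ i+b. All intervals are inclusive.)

True

Check alarm at every j in [4,6]:
  j=4: true
  j=5: true
  j=6: true
All positions satisfy it → formula holds.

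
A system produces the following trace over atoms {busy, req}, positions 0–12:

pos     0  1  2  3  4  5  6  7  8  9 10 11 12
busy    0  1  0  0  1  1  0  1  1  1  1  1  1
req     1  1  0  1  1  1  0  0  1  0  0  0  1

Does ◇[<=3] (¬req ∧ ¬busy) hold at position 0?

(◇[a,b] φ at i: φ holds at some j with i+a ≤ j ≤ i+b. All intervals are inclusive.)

Check (¬req ∧ ¬busy) at each j in [0,3]:
  j=0: false
  j=1: false
  j=2: true
  j=3: false
Found at j=2 → formula holds.

Holds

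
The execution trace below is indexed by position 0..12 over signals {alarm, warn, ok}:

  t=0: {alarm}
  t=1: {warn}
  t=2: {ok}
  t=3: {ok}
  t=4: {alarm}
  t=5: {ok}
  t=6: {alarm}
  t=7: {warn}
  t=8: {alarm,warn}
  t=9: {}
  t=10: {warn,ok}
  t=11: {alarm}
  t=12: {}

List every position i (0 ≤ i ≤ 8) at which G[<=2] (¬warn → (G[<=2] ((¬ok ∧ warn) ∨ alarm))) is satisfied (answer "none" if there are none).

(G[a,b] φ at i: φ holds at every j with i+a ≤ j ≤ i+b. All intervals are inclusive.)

6

Evaluate at each i in [0,8]:
  i=0: ✗ (fails at j=0)
  i=1: ✗ (fails at j=2)
  i=2: ✗ (fails at j=2)
  i=3: ✗ (fails at j=3)
  i=4: ✗ (fails at j=4)
  i=5: ✗ (fails at j=5)
  i=6: ✓ (all of [6,8])
  i=7: ✗ (fails at j=9)
  i=8: ✗ (fails at j=9)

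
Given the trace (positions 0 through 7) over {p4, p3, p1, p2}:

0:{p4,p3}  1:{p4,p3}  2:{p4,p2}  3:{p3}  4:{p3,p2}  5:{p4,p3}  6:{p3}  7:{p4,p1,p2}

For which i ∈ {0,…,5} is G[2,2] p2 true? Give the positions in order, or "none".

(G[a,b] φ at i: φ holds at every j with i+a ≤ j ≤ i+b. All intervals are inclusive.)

Evaluate at each i in [0,5]:
  i=0: ✓ (all of [2,2])
  i=1: ✗ (fails at j=3)
  i=2: ✓ (all of [4,4])
  i=3: ✗ (fails at j=5)
  i=4: ✗ (fails at j=6)
  i=5: ✓ (all of [7,7])

0, 2, 5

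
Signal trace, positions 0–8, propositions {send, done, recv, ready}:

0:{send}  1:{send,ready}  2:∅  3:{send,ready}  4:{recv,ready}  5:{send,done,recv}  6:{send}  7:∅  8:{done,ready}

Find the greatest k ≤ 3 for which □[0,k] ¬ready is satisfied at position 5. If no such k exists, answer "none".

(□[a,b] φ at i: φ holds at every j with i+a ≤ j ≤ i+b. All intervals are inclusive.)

2

¬ready must hold from j=5 onward; find where it first fails.
  j=5: holds
  j=6: holds
  j=7: holds
  j=8: fails
Holds on [5,7], so largest k = 2.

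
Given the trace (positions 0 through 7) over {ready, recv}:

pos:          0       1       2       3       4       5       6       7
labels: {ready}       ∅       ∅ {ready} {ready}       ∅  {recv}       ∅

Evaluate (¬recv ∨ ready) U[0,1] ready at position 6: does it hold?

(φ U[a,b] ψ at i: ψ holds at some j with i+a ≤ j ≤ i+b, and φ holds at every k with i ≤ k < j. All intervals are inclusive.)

Need some j in [6,7] with ready, and (¬recv ∨ ready) at every k in [6,j-1].
  j=6: ready false.
  j=7: ready false.
No j in the window works → until fails.

No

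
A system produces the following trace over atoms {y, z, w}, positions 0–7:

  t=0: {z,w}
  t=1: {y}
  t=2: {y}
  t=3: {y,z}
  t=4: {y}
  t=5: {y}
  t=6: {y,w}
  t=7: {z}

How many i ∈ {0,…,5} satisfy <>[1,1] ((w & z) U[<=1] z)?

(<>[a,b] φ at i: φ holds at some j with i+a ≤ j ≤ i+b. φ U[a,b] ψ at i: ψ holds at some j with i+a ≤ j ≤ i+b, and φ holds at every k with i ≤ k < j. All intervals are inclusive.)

Evaluate at each i in [0,5]:
  i=0: ✗ (none in [1,1])
  i=1: ✗ (none in [2,2])
  i=2: ✓ (witness j=3)
  i=3: ✗ (none in [4,4])
  i=4: ✗ (none in [5,5])
  i=5: ✗ (none in [6,6])
Positions where it holds: {2} → 1.

1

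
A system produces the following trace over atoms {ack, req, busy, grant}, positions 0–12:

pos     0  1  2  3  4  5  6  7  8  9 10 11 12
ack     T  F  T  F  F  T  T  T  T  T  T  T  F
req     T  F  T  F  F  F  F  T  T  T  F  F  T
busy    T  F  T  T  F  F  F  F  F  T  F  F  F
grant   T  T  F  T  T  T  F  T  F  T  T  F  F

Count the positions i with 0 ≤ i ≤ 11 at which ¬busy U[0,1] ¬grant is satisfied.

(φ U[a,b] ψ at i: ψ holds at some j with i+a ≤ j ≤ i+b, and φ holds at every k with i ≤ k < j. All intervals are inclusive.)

Evaluate at each i in [0,11]:
  i=0: ✗ (no rhs in [0,1])
  i=1: ✓ (rhs at j=2; lhs holds on [1,1])
  i=2: ✓ (rhs at j=2)
  i=3: ✗ (no rhs in [3,4])
  i=4: ✗ (no rhs in [4,5])
  i=5: ✓ (rhs at j=6; lhs holds on [5,5])
  i=6: ✓ (rhs at j=6)
  i=7: ✓ (rhs at j=8; lhs holds on [7,7])
  i=8: ✓ (rhs at j=8)
  i=9: ✗ (no rhs in [9,10])
  i=10: ✓ (rhs at j=11; lhs holds on [10,10])
  i=11: ✓ (rhs at j=11)
Positions where it holds: {1, 2, 5, 6, 7, 8, 10, 11} → 8.

8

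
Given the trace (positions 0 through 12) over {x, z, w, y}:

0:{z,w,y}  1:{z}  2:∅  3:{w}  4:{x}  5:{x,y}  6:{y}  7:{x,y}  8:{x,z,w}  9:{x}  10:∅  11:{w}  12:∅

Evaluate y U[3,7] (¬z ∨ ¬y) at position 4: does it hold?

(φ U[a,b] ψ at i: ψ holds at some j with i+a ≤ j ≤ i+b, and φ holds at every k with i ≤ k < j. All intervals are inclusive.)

Need some j in [7,11] with (¬z ∨ ¬y), and y at every k in [4,j-1].
  j=7: (¬z ∨ ¬y) holds, but y fails at k=4 → not this j.
  j=8: (¬z ∨ ¬y) holds, but y fails at k=4 → not this j.
  j=9: (¬z ∨ ¬y) holds, but y fails at k=4 → not this j.
  j=10: (¬z ∨ ¬y) holds, but y fails at k=4 → not this j.
  j=11: (¬z ∨ ¬y) holds, but y fails at k=4 → not this j.
No j in the window works → until fails.

Does not hold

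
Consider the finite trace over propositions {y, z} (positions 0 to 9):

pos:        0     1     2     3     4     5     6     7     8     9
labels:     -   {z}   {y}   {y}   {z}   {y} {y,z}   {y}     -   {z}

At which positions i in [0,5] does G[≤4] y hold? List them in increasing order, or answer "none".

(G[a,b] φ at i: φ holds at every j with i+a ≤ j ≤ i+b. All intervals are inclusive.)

none

Evaluate at each i in [0,5]:
  i=0: ✗ (fails at j=0)
  i=1: ✗ (fails at j=1)
  i=2: ✗ (fails at j=4)
  i=3: ✗ (fails at j=4)
  i=4: ✗ (fails at j=4)
  i=5: ✗ (fails at j=8)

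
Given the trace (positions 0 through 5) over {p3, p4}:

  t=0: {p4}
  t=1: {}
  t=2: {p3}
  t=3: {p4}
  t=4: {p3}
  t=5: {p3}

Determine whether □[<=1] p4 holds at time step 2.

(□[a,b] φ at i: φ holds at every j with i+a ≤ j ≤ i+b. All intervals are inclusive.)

Check p4 at every j in [2,3]:
  j=2: false
  j=3: true
Fails at j=2 → formula fails.

No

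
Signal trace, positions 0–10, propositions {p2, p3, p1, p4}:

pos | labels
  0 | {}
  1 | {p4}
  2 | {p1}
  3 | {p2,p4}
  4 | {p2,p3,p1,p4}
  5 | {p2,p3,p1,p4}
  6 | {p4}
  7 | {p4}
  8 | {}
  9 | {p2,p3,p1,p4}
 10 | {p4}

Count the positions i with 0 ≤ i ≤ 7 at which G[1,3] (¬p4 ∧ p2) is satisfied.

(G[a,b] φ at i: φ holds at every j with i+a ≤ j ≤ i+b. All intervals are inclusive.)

0

Evaluate at each i in [0,7]:
  i=0: ✗ (fails at j=1)
  i=1: ✗ (fails at j=2)
  i=2: ✗ (fails at j=3)
  i=3: ✗ (fails at j=4)
  i=4: ✗ (fails at j=5)
  i=5: ✗ (fails at j=6)
  i=6: ✗ (fails at j=7)
  i=7: ✗ (fails at j=8)
Positions where it holds: {} → 0.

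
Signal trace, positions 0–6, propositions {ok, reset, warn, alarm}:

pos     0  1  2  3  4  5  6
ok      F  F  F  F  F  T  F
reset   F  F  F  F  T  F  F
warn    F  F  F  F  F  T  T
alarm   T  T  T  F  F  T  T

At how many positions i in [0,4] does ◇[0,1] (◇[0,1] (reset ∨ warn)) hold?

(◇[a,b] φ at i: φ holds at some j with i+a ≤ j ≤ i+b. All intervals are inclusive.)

Evaluate at each i in [0,4]:
  i=0: ✗ (none in [0,1])
  i=1: ✗ (none in [1,2])
  i=2: ✓ (witness j=3)
  i=3: ✓ (witness j=3)
  i=4: ✓ (witness j=4)
Positions where it holds: {2, 3, 4} → 3.

3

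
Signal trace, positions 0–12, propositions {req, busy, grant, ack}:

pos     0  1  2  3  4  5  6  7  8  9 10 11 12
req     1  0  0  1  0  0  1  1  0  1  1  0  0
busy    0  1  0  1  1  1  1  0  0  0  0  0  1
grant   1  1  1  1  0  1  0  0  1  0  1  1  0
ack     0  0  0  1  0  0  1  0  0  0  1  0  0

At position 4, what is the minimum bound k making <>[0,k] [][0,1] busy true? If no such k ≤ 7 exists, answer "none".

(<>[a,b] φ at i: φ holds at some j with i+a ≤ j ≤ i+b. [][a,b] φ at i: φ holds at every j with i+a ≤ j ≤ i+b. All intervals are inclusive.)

0

Scan j = 4,5,… for [][0,1] busy:
  j=4: holds
First hit at j=4, so smallest k = 4-4 = 0.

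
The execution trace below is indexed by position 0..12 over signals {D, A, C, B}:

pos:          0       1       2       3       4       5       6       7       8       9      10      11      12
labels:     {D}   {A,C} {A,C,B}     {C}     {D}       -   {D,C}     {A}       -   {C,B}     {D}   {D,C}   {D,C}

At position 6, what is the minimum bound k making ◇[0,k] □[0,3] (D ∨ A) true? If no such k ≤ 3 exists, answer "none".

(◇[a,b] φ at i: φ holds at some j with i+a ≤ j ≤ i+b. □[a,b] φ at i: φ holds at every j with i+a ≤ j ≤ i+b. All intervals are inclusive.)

Scan j = 6,7,… for □[0,3] (D ∨ A):
  j=6: fails
  j=7: fails
  j=8: fails
  j=9: fails
No j in [6,9] satisfies it → none.

none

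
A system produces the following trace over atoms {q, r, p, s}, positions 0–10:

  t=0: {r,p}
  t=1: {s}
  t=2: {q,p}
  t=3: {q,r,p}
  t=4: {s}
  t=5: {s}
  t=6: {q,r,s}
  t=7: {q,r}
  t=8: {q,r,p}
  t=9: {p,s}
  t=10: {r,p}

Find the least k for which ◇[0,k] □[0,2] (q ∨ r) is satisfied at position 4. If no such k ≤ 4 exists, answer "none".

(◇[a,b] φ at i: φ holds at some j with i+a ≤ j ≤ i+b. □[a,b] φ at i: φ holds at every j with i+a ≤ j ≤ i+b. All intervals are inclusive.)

Scan j = 4,5,… for □[0,2] (q ∨ r):
  j=4: fails
  j=5: fails
  j=6: holds
First hit at j=6, so smallest k = 6-4 = 2.

2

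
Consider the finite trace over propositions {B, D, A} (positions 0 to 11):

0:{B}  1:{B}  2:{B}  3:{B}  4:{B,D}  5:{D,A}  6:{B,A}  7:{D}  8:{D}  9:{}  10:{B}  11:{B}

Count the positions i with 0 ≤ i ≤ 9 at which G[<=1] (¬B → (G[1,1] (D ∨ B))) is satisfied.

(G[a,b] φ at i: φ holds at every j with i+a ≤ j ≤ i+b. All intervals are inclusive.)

Evaluate at each i in [0,9]:
  i=0: ✓ (all of [0,1])
  i=1: ✓ (all of [1,2])
  i=2: ✓ (all of [2,3])
  i=3: ✓ (all of [3,4])
  i=4: ✓ (all of [4,5])
  i=5: ✓ (all of [5,6])
  i=6: ✓ (all of [6,7])
  i=7: ✗ (fails at j=8)
  i=8: ✗ (fails at j=8)
  i=9: ✓ (all of [9,10])
Positions where it holds: {0, 1, 2, 3, 4, 5, 6, 9} → 8.

8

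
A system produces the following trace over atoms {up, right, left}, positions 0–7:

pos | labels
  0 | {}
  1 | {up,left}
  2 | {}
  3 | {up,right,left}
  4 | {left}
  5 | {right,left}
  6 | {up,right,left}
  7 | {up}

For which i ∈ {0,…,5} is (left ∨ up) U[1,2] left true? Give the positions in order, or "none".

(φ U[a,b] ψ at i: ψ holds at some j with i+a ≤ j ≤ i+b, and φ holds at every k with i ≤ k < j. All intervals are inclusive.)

Evaluate at each i in [0,5]:
  i=0: ✗ (lhs fails at k=0 before rhs at j=1)
  i=1: ✗ (lhs fails at k=2 before rhs at j=3)
  i=2: ✗ (lhs fails at k=2 before rhs at j=3)
  i=3: ✓ (rhs at j=4; lhs holds on [3,3])
  i=4: ✓ (rhs at j=5; lhs holds on [4,4])
  i=5: ✓ (rhs at j=6; lhs holds on [5,5])

3, 4, 5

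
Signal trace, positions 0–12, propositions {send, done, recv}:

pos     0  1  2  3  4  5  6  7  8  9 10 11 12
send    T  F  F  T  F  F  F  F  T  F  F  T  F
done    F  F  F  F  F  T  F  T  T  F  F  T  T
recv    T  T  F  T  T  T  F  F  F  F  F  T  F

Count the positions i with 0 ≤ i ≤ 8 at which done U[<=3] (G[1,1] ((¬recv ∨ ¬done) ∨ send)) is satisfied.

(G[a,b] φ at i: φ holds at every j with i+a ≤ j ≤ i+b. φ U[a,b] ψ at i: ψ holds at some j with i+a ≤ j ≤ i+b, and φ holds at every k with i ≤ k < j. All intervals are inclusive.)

Evaluate at each i in [0,8]:
  i=0: ✓ (rhs at j=0)
  i=1: ✓ (rhs at j=1)
  i=2: ✓ (rhs at j=2)
  i=3: ✓ (rhs at j=3)
  i=4: ✗ (lhs fails at k=4 before rhs at j=5)
  i=5: ✓ (rhs at j=5)
  i=6: ✓ (rhs at j=6)
  i=7: ✓ (rhs at j=7)
  i=8: ✓ (rhs at j=8)
Positions where it holds: {0, 1, 2, 3, 5, 6, 7, 8} → 8.

8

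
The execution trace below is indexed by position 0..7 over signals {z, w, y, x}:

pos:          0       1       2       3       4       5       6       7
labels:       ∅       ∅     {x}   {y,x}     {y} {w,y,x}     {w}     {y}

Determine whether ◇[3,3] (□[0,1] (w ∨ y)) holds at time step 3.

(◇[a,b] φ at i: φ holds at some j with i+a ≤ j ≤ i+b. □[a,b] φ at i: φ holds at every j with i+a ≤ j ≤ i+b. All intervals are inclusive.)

Check □[0,1] (w ∨ y) at each j in [6,6]:
  j=6: holds on [6,7]
Found at j=6 → formula holds.

Yes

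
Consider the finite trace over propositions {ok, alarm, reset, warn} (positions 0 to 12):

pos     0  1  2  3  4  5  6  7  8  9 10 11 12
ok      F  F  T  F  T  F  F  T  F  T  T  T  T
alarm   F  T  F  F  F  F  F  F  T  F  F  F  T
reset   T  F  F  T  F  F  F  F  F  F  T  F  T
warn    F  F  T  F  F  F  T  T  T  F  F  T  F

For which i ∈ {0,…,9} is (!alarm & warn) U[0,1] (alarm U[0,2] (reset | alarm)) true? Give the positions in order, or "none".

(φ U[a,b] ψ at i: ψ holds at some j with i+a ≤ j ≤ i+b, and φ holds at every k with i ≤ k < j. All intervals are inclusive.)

0, 1, 2, 3, 7, 8

Evaluate at each i in [0,9]:
  i=0: ✓ (rhs at j=0)
  i=1: ✓ (rhs at j=1)
  i=2: ✓ (rhs at j=3; lhs holds on [2,2])
  i=3: ✓ (rhs at j=3)
  i=4: ✗ (no rhs in [4,5])
  i=5: ✗ (no rhs in [5,6])
  i=6: ✗ (no rhs in [6,7])
  i=7: ✓ (rhs at j=8; lhs holds on [7,7])
  i=8: ✓ (rhs at j=8)
  i=9: ✗ (lhs fails at k=9 before rhs at j=10)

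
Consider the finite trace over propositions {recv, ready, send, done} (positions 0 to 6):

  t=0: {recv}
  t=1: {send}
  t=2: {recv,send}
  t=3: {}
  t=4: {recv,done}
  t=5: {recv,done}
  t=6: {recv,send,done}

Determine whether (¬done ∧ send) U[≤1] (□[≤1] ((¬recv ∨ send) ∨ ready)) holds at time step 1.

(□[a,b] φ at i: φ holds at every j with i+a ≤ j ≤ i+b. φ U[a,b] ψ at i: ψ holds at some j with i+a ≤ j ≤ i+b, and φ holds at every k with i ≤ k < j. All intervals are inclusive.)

Need some j in [1,2] with □[≤1] ((¬recv ∨ send) ∨ ready), and (¬done ∧ send) at every k in [1,j-1].
  j=1: □[≤1] ((¬recv ∨ send) ∨ ready) holds; no prefix to check → satisfied.

Holds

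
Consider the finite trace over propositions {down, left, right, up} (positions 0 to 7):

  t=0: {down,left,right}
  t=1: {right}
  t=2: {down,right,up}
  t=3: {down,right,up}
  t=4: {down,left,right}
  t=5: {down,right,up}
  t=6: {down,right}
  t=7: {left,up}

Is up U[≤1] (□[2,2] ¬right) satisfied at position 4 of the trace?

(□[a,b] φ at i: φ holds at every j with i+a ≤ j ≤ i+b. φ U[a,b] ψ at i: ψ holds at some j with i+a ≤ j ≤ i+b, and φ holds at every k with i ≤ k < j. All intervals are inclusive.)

Need some j in [4,5] with □[2,2] ¬right, and up at every k in [4,j-1].
  j=4: □[2,2] ¬right — fails at 6.
  j=5: □[2,2] ¬right holds, but up fails at k=4 → not this j.
No j in the window works → until fails.

Does not hold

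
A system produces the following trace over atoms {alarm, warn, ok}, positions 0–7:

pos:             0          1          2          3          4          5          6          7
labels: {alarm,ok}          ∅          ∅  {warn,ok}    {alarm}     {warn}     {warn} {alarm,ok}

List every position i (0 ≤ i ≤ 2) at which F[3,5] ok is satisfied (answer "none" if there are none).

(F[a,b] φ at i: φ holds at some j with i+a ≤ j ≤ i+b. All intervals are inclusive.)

Evaluate at each i in [0,2]:
  i=0: ✓ (witness j=3)
  i=1: ✗ (none in [4,6])
  i=2: ✓ (witness j=7)

0, 2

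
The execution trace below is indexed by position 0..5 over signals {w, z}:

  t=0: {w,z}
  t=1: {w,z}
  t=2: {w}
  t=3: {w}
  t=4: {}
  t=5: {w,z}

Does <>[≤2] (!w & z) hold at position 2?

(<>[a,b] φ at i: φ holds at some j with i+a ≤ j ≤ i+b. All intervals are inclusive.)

Does not hold

Check (!w & z) at each j in [2,4]:
  j=2: false
  j=3: false
  j=4: false
No position in the window satisfies it → formula fails.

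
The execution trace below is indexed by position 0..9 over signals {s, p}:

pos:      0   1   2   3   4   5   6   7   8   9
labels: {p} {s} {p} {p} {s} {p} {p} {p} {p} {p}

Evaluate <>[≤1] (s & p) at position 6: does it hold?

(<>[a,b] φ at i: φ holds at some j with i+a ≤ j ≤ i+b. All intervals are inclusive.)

Check (s & p) at each j in [6,7]:
  j=6: false
  j=7: false
No position in the window satisfies it → formula fails.

False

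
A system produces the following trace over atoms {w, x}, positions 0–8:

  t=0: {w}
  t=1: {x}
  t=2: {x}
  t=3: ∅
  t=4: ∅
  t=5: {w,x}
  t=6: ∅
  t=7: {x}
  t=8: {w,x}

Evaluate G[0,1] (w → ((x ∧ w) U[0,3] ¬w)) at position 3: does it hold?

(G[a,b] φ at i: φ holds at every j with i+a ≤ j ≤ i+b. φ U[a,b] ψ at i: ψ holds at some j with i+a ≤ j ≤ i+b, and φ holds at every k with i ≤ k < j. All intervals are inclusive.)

Check (w → ((x ∧ w) U[0,3] ¬w)) at every j in [3,4]:
  j=3: antecedent false → ✓
  j=4: antecedent false → ✓
All positions satisfy it → formula holds.

True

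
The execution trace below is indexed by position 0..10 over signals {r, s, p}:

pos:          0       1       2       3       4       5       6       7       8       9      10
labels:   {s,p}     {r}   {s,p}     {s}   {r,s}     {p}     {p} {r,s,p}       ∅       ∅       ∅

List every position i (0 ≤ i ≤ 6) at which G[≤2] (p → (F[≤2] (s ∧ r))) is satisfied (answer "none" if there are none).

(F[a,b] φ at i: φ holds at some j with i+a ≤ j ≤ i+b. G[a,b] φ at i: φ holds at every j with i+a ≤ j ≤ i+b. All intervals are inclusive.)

Evaluate at each i in [0,6]:
  i=0: ✗ (fails at j=0)
  i=1: ✓ (all of [1,3])
  i=2: ✓ (all of [2,4])
  i=3: ✓ (all of [3,5])
  i=4: ✓ (all of [4,6])
  i=5: ✓ (all of [5,7])
  i=6: ✓ (all of [6,8])

1, 2, 3, 4, 5, 6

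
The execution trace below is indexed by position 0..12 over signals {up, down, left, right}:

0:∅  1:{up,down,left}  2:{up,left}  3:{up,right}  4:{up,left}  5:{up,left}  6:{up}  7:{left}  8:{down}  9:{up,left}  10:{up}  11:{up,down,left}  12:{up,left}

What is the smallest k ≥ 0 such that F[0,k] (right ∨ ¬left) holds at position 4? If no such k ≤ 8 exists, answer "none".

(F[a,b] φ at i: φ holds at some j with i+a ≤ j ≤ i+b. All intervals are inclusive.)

Scan j = 4,5,… for (right ∨ ¬left):
  j=4: fails
  j=5: fails
  j=6: holds
First hit at j=6, so smallest k = 6-4 = 2.

2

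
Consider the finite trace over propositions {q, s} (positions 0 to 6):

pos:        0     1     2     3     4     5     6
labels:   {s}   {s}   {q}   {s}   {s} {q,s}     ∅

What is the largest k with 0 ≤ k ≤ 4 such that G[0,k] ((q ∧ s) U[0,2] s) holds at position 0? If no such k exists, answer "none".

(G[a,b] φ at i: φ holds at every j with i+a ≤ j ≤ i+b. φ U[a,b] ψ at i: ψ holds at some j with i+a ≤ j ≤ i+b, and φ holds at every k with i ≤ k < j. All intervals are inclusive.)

((q ∧ s) U[0,2] s) must hold from j=0 onward; find where it first fails.
  j=0: holds
  j=1: holds
  j=2: fails
Holds on [0,1], so largest k = 1.

1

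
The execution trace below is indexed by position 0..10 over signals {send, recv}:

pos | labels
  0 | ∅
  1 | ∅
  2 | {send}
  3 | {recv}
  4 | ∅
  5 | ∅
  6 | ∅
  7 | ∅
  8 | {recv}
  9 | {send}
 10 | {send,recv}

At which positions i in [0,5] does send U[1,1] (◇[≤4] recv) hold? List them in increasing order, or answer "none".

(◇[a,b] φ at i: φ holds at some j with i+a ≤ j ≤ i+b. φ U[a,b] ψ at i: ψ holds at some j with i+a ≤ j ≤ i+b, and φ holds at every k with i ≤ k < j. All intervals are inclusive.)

Evaluate at each i in [0,5]:
  i=0: ✗ (lhs fails at k=0 before rhs at j=1)
  i=1: ✗ (lhs fails at k=1 before rhs at j=2)
  i=2: ✓ (rhs at j=3; lhs holds on [2,2])
  i=3: ✗ (lhs fails at k=3 before rhs at j=4)
  i=4: ✗ (lhs fails at k=4 before rhs at j=5)
  i=5: ✗ (lhs fails at k=5 before rhs at j=6)

2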